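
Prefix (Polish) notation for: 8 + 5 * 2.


'*' binds tighter: tree is (+ 8 (* 5 2))
Prefix: + 8 * 5 2


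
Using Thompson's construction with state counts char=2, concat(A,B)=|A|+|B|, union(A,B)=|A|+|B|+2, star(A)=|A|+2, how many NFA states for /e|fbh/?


Syntax tree has 4 char leaf(s), 1 union(s), 0 star(s)
chars contribute 4×2 = 8; each union adds +2; each star adds +2
Total: 8 + 2 + 0 = 10 states


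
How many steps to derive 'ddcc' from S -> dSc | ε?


Derivation: S => dSc => ddScc => ddcc
Steps: 3


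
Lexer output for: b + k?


Scan left to right, longest-match per lexeme
Tokens: ID(b), OP(+), ID(k)


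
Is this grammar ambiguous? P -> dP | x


right-linear, alternatives start with distinct terminals 'd' vs 'x': unique leftmost derivation
Unambiguous


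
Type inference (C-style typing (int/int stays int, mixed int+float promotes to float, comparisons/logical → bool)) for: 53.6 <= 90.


Operand types: float <= int
Rule: comparison yields bool
Result type: bool


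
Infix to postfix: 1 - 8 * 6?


* has higher precedence, evaluate 8*6 first
Postfix: 1 8 6 * -


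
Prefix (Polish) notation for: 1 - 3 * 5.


'*' binds tighter: tree is (- 1 (* 3 5))
Prefix: - 1 * 3 5


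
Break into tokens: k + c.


Scan left to right, longest-match per lexeme
Tokens: ID(k), OP(+), ID(c)


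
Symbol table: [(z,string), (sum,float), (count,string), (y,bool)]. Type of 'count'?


Lookup 'count' → type string


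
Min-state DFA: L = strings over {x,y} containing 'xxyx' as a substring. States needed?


KMP-style automaton: 4 progress states + 1 absorbing accept = 5
Minimal DFA: 5 states


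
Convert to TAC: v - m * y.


Break into single-operator statements:
t1 = m * y
t2 = v - t1


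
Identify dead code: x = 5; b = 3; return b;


x is assigned but never read
Dead: 'x = 5'


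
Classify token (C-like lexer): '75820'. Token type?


Pattern: digits only
Type: INTEGER_LITERAL


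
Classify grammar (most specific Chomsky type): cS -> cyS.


LHS has context (more than one symbol) and |LHS| ≤ |RHS|
Classification: Type 1 (Context-Sensitive)


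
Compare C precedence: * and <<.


'*' is multiplicative (level 10); '<<' is shift (level 8)
Higher level binds tighter
'*' has higher precedence than '<<'


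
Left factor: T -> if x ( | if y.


Common prefix: 'if'
Factored: T -> if T', T' -> x ( | y


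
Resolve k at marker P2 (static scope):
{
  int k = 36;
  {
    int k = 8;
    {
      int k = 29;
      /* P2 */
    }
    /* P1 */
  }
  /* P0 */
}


k declared in the same block as P2
k = 29


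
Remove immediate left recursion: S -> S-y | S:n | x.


Left-recursive alternatives: S-y, S:n; non-recursive: x
Introduce S': S -> xS', S' -> -yS' | :nS' | ε


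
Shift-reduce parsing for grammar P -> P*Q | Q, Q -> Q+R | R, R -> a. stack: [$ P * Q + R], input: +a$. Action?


handle 'Q+R' on top
Action: reduce (Q -> Q+R)


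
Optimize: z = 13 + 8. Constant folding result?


13 + 8 = 21 at compile time
Optimized: z = 21


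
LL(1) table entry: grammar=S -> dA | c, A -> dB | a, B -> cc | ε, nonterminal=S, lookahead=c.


For [S, c]: 'c' ∈ FIRST(c)
Entry: S -> c


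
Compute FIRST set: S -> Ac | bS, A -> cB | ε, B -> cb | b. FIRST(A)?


Per alternative of A: FIRST(cB) = {c}; FIRST(ε) = {ε}
FIRST(A) = {c, ε}


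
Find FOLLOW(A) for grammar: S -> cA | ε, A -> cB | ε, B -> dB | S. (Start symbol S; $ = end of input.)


$ ∈ FOLLOW(S). For each A -> αBβ: add FIRST(β)\{ε} to FOLLOW(B); if β nullable, add FOLLOW(A).
FOLLOW(A) = {$}


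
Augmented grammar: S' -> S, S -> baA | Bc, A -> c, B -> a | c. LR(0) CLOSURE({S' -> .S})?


Start: S' -> .S
For each item with dot before a nonterminal B, add B -> .γ for every B-production
Closure: [S' -> .S, S -> .baA, S -> .Bc, B -> .a, B -> .c]


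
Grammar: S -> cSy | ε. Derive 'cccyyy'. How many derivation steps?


Derivation: S => cSy => ccSyy => cccSyyy => cccyyy
Steps: 4


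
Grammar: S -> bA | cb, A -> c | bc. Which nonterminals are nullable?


A nonterminal is nullable iff some alternative derives ε (directly, or every symbol in it is nullable)
Nullable: {}


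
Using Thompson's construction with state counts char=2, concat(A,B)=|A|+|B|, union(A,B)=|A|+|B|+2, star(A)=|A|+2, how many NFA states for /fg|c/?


Syntax tree has 3 char leaf(s), 1 union(s), 0 star(s)
chars contribute 3×2 = 6; each union adds +2; each star adds +2
Total: 6 + 2 + 0 = 8 states


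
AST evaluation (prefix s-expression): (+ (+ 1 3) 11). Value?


Evaluate inner: (+ 1 3) = 4
Evaluate root: (+ 4 11) = 15
Result: 15


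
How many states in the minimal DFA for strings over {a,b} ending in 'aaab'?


Track the longest suffix of input matching a prefix of 'aaab': 5 classes (prefixes of length 0..4)
Minimal DFA: 5 states


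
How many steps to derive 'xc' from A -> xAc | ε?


Derivation: A => xAc => xc
Steps: 2


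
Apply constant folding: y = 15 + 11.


15 + 11 = 26 at compile time
Optimized: y = 26


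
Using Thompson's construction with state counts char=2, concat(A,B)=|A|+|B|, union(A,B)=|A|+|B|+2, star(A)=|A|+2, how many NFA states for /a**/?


Syntax tree has 1 char leaf(s), 0 union(s), 2 star(s)
chars contribute 1×2 = 2; each union adds +2; each star adds +2
Total: 2 + 0 + 4 = 6 states


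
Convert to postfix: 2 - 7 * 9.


* has higher precedence, evaluate 7*9 first
Postfix: 2 7 9 * -


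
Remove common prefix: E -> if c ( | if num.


Common prefix: 'if'
Factored: E -> if E', E' -> c ( | num


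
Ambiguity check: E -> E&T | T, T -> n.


precedence layered via separate nonterminal T: deterministic
Unambiguous


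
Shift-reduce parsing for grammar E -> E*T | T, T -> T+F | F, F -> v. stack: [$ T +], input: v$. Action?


no handle; shift 'v'
Action: shift


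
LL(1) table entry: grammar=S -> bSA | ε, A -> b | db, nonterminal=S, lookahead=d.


For [S, d]: ε is nullable and 'd' ∈ FOLLOW(S)
Entry: S -> ε


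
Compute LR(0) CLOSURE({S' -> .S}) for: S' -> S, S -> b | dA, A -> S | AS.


Start: S' -> .S
For each item with dot before a nonterminal B, add B -> .γ for every B-production
Closure: [S' -> .S, S -> .b, S -> .dA]


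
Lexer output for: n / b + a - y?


Scan left to right, longest-match per lexeme
Tokens: ID(n), OP(/), ID(b), OP(+), ID(a), OP(-), ID(y)


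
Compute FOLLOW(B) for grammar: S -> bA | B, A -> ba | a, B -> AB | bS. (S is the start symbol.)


$ ∈ FOLLOW(S). For each A -> αBβ: add FIRST(β)\{ε} to FOLLOW(B); if β nullable, add FOLLOW(A).
FOLLOW(B) = {$}


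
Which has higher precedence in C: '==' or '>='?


'>=' is relational (level 7); '==' is equality (level 6)
Higher level binds tighter
'>=' has higher precedence than '=='


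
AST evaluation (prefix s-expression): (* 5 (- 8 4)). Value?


Evaluate inner: (- 8 4) = 4
Evaluate root: (* 5 4) = 20
Result: 20


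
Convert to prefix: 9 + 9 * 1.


'*' binds tighter: tree is (+ 9 (* 9 1))
Prefix: + 9 * 9 1


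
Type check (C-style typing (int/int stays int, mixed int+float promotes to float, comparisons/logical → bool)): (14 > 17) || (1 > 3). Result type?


Operand types: bool || bool
Rule: logical operators take bool operands and yield bool
Result type: bool


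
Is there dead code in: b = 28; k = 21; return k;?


b is assigned but never read
Dead: 'b = 28'


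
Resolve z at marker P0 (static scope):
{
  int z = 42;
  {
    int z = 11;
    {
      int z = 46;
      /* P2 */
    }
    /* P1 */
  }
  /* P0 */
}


z declared in the same block as P0
z = 42


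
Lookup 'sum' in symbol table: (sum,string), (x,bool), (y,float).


Lookup 'sum' → type string


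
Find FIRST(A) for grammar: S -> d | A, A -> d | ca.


Per alternative of A: FIRST(d) = {d}; FIRST(ca) = {c}
FIRST(A) = {c, d}


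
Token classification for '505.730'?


Pattern: digits with a decimal point
Type: FLOAT_LITERAL


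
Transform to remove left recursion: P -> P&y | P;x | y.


Left-recursive alternatives: P&y, P;x; non-recursive: y
Introduce P': P -> yP', P' -> &yP' | ;xP' | ε


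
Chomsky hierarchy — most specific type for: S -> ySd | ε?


Single nonterminal LHS, but y^n d^n is not regular
Classification: Type 2 (Context-Free)


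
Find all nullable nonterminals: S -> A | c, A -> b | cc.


A nonterminal is nullable iff some alternative derives ε (directly, or every symbol in it is nullable)
Nullable: {}


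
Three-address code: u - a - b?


Break into single-operator statements:
t1 = u - a
t2 = t1 - b


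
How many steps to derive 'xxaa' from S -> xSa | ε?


Derivation: S => xSa => xxSaa => xxaa
Steps: 3


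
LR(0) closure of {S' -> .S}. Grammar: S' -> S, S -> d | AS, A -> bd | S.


Start: S' -> .S
For each item with dot before a nonterminal B, add B -> .γ for every B-production
Closure: [S' -> .S, S -> .d, S -> .AS, A -> .bd, A -> .S]


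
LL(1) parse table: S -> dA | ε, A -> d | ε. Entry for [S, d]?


For [S, d]: 'd' ∈ FIRST(dA)
Entry: S -> dA


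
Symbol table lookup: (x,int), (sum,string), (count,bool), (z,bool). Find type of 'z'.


Lookup 'z' → type bool


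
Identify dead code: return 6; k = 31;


statement follows a return and is unreachable
Dead: 'k = 31'


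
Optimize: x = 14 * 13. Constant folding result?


14 * 13 = 182 at compile time
Optimized: x = 182


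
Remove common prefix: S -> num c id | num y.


Common prefix: 'num'
Factored: S -> num S', S' -> c id | y


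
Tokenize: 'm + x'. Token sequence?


Scan left to right, longest-match per lexeme
Tokens: ID(m), OP(+), ID(x)


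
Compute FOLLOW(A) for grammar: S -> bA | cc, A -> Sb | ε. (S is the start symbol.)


$ ∈ FOLLOW(S). For each A -> αBβ: add FIRST(β)\{ε} to FOLLOW(B); if β nullable, add FOLLOW(A).
FOLLOW(A) = {$, b}


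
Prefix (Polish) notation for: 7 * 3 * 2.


left-to-right (same/higher precedence on left): tree is (* (* 7 3) 2)
Prefix: * * 7 3 2


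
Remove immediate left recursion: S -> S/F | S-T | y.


Left-recursive alternatives: S/F, S-T; non-recursive: y
Introduce S': S -> yS', S' -> /FS' | -TS' | ε


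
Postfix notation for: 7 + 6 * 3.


* has higher precedence, evaluate 6*3 first
Postfix: 7 6 3 * +


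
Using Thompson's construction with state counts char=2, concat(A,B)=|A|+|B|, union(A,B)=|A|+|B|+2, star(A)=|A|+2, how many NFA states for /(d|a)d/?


Syntax tree has 3 char leaf(s), 1 union(s), 0 star(s)
chars contribute 3×2 = 6; each union adds +2; each star adds +2
Total: 6 + 2 + 0 = 8 states


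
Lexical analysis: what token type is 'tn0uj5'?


Pattern: letter/underscore followed by alphanumerics, not a keyword
Type: IDENTIFIER


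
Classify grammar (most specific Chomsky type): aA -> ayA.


LHS has context (more than one symbol) and |LHS| ≤ |RHS|
Classification: Type 1 (Context-Sensitive)


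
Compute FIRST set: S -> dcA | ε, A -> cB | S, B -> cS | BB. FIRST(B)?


Per alternative of B: FIRST(cS) = {c}; FIRST(BB) = {c}
FIRST(B) = {c}


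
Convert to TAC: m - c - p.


Break into single-operator statements:
t1 = m - c
t2 = t1 - p


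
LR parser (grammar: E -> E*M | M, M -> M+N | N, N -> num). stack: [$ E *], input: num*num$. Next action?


no handle ('E*' is not any RHS); shift 'num'
Action: shift


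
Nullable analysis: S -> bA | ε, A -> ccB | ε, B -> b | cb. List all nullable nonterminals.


A nonterminal is nullable iff some alternative derives ε (directly, or every symbol in it is nullable)
Nullable: {A, S}


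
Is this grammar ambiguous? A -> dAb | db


balanced d^n…b^n: each string has a unique parse
Unambiguous


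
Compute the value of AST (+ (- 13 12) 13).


Evaluate inner: (- 13 12) = 1
Evaluate root: (+ 1 13) = 14
Result: 14


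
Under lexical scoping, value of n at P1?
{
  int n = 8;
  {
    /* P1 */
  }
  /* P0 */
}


P1's block does not declare n; resolves to the enclosing declaration at depth 0
n = 8


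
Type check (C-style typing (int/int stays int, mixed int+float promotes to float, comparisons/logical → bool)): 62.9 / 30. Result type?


Operand types: float / int
Rule: mixed int/float promotes to float; int/int stays int
Result type: float


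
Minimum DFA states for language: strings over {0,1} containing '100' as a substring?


KMP-style automaton: 3 progress states + 1 absorbing accept = 4
Minimal DFA: 4 states


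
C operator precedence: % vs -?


'%' is multiplicative (level 10); '-' is additive (level 9)
Higher level binds tighter
'%' has higher precedence than '-'


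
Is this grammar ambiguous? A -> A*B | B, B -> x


precedence layered via separate nonterminal B: deterministic
Unambiguous


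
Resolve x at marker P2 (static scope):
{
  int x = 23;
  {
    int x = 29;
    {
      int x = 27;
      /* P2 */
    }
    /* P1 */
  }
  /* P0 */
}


x declared in the same block as P2
x = 27


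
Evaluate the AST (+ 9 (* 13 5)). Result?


Evaluate inner: (* 13 5) = 65
Evaluate root: (+ 9 65) = 74
Result: 74


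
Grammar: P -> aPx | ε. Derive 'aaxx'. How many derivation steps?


Derivation: P => aPx => aaPxx => aaxx
Steps: 3


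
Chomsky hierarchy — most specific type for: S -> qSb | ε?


Single nonterminal LHS, but q^n b^n is not regular
Classification: Type 2 (Context-Free)


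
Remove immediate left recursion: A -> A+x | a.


Left-recursive alternatives: A+x; non-recursive: a
Introduce A': A -> aA', A' -> +xA' | ε


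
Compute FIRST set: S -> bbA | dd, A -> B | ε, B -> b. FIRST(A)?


Per alternative of A: FIRST(B) = {b}; FIRST(ε) = {ε}
FIRST(A) = {b, ε}


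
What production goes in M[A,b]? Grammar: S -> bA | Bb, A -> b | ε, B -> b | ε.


For [A, b]: 'b' ∈ FIRST(b)
Entry: A -> b


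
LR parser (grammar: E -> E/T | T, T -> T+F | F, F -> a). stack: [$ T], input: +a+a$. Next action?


shift '+' to continue T -> T+F
Action: shift


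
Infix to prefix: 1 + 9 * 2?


'*' binds tighter: tree is (+ 1 (* 9 2))
Prefix: + 1 * 9 2


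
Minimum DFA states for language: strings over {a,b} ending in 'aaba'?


Track the longest suffix of input matching a prefix of 'aaba': 5 classes (prefixes of length 0..4)
Minimal DFA: 5 states


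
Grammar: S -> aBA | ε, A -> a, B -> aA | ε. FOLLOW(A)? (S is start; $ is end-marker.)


$ ∈ FOLLOW(S). For each A -> αBβ: add FIRST(β)\{ε} to FOLLOW(B); if β nullable, add FOLLOW(A).
FOLLOW(A) = {$, a}


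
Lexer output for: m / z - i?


Scan left to right, longest-match per lexeme
Tokens: ID(m), OP(/), ID(z), OP(-), ID(i)


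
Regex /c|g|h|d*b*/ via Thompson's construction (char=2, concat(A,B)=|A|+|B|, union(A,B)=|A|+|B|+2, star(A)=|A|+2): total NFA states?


Syntax tree has 5 char leaf(s), 3 union(s), 2 star(s)
chars contribute 5×2 = 10; each union adds +2; each star adds +2
Total: 10 + 6 + 4 = 20 states


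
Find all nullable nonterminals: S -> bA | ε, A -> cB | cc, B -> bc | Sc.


A nonterminal is nullable iff some alternative derives ε (directly, or every symbol in it is nullable)
Nullable: {S}


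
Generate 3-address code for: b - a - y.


Break into single-operator statements:
t1 = b - a
t2 = t1 - y


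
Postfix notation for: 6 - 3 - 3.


Left to right (same or higher precedence on left)
Postfix: 6 3 - 3 -


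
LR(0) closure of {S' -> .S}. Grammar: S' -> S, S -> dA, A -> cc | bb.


Start: S' -> .S
For each item with dot before a nonterminal B, add B -> .γ for every B-production
Closure: [S' -> .S, S -> .dA]


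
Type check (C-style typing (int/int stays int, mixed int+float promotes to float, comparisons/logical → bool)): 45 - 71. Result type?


Operand types: int - int
Rule: mixed int/float promotes to float; int/int stays int
Result type: int


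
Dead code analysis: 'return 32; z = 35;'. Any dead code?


statement follows a return and is unreachable
Dead: 'z = 35'


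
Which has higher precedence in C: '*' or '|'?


'*' is multiplicative (level 10); '|' is bitwise OR (level 3)
Higher level binds tighter
'*' has higher precedence than '|'


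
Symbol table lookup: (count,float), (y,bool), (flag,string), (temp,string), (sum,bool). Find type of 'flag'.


Lookup 'flag' → type string


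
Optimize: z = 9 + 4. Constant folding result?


9 + 4 = 13 at compile time
Optimized: z = 13


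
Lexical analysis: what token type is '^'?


Pattern: operator symbol
Type: OPERATOR


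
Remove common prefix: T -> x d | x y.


Common prefix: 'x'
Factored: T -> x T', T' -> d | y


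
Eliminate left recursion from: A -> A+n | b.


Left-recursive alternatives: A+n; non-recursive: b
Introduce A': A -> bA', A' -> +nA' | ε


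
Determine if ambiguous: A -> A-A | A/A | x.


'x-x/x' has two parse trees (no precedence encoded between - and /)
Ambiguous


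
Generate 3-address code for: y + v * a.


Break into single-operator statements:
t1 = v * a
t2 = y + t1


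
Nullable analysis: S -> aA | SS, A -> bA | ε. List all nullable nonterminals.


A nonterminal is nullable iff some alternative derives ε (directly, or every symbol in it is nullable)
Nullable: {A}


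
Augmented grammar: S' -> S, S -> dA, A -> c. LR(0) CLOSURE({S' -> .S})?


Start: S' -> .S
For each item with dot before a nonterminal B, add B -> .γ for every B-production
Closure: [S' -> .S, S -> .dA]


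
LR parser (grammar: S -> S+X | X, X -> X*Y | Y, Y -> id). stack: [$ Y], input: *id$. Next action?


'Y' (not preceded by X*) is the handle for X -> Y
Action: reduce (X -> Y)


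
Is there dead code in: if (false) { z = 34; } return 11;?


condition is constant false, so the whole block is unreachable
Dead: 'if (false) { z = 34; }'


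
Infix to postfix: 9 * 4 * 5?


Left to right (same or higher precedence on left)
Postfix: 9 4 * 5 *


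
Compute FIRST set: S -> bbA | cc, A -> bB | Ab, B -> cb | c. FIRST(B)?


Per alternative of B: FIRST(cb) = {c}; FIRST(c) = {c}
FIRST(B) = {c}


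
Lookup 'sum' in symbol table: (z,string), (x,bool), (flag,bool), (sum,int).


Lookup 'sum' → type int


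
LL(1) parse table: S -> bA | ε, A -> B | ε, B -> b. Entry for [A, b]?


For [A, b]: 'b' ∈ FIRST(B)
Entry: A -> B


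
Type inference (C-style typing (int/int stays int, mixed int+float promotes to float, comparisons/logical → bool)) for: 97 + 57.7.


Operand types: int + float
Rule: mixed int/float promotes to float; int/int stays int
Result type: float


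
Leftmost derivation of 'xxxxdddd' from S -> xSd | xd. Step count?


Derivation: S => xSd => xxSdd => xxxSddd => xxxxdddd
Steps: 4


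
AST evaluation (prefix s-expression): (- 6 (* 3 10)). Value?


Evaluate inner: (* 3 10) = 30
Evaluate root: (- 6 30) = -24
Result: -24


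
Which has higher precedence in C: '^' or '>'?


'>' is relational (level 7); '^' is bitwise XOR (level 4)
Higher level binds tighter
'>' has higher precedence than '^'


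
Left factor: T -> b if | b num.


Common prefix: 'b'
Factored: T -> b T', T' -> if | num


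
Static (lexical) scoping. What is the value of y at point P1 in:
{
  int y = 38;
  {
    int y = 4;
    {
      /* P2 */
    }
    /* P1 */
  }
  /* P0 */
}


y declared in the same block as P1
y = 4


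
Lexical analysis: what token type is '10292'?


Pattern: digits only
Type: INTEGER_LITERAL


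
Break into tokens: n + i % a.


Scan left to right, longest-match per lexeme
Tokens: ID(n), OP(+), ID(i), OP(%), ID(a)


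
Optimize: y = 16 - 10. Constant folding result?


16 - 10 = 6 at compile time
Optimized: y = 6


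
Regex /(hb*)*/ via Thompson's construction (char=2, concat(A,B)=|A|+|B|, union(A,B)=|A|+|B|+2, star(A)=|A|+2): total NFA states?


Syntax tree has 2 char leaf(s), 0 union(s), 2 star(s)
chars contribute 2×2 = 4; each union adds +2; each star adds +2
Total: 4 + 0 + 4 = 8 states


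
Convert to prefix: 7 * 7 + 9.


left-to-right (same/higher precedence on left): tree is (+ (* 7 7) 9)
Prefix: + * 7 7 9


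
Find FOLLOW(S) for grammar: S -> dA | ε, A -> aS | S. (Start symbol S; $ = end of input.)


$ ∈ FOLLOW(S). For each A -> αBβ: add FIRST(β)\{ε} to FOLLOW(B); if β nullable, add FOLLOW(A).
FOLLOW(S) = {$}


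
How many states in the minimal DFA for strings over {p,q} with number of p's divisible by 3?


Track (count of p) mod 3: states 0..2, accept at 0
Minimal DFA: 3 states


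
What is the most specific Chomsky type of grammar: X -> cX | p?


Right-linear: every RHS is a terminal or a terminal followed by one nonterminal
Classification: Type 3 (Regular)


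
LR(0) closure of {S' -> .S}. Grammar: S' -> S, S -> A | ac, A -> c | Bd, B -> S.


Start: S' -> .S
For each item with dot before a nonterminal B, add B -> .γ for every B-production
Closure: [S' -> .S, S -> .A, S -> .ac, A -> .c, A -> .Bd, B -> .S]


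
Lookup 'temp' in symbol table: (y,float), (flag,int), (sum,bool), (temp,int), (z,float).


Lookup 'temp' → type int


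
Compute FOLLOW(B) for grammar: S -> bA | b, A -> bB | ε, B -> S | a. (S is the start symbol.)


$ ∈ FOLLOW(S). For each A -> αBβ: add FIRST(β)\{ε} to FOLLOW(B); if β nullable, add FOLLOW(A).
FOLLOW(B) = {$}


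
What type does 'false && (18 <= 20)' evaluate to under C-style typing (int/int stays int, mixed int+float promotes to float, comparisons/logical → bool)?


Operand types: bool && bool
Rule: logical operators take bool operands and yield bool
Result type: bool


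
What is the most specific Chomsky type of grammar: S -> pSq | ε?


Single nonterminal LHS, but p^n q^n is not regular
Classification: Type 2 (Context-Free)


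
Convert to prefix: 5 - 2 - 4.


left-to-right (same/higher precedence on left): tree is (- (- 5 2) 4)
Prefix: - - 5 2 4


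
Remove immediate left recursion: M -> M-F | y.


Left-recursive alternatives: M-F; non-recursive: y
Introduce M': M -> yM', M' -> -FM' | ε


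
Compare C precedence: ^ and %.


'%' is multiplicative (level 10); '^' is bitwise XOR (level 4)
Higher level binds tighter
'%' has higher precedence than '^'


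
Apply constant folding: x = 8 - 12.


8 - 12 = -4 at compile time
Optimized: x = -4


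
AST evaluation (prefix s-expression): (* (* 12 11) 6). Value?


Evaluate inner: (* 12 11) = 132
Evaluate root: (* 132 6) = 792
Result: 792


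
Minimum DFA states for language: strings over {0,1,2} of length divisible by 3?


Track length mod 3: states 0..2, accept at 0
Minimal DFA: 3 states


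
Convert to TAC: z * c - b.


Break into single-operator statements:
t1 = z * c
t2 = t1 - b


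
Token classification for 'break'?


Pattern: reserved word
Type: KEYWORD


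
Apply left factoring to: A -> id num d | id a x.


Common prefix: 'id'
Factored: A -> id A', A' -> num d | a x


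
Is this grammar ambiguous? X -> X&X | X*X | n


'n&n*n' has two parse trees (no precedence encoded between & and *)
Ambiguous


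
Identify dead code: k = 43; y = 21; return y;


k is assigned but never read
Dead: 'k = 43'


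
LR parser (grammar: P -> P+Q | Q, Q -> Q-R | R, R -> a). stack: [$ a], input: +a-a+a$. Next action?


'a' on top is the handle for R -> a
Action: reduce (R -> a)


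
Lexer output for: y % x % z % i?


Scan left to right, longest-match per lexeme
Tokens: ID(y), OP(%), ID(x), OP(%), ID(z), OP(%), ID(i)


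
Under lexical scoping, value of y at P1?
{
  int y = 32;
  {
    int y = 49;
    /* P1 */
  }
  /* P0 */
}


y declared in the same block as P1
y = 49


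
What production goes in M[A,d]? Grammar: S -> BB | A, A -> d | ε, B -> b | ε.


For [A, d]: 'd' ∈ FIRST(d)
Entry: A -> d


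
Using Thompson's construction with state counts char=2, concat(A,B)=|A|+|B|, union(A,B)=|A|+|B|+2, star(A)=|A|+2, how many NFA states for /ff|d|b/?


Syntax tree has 4 char leaf(s), 2 union(s), 0 star(s)
chars contribute 4×2 = 8; each union adds +2; each star adds +2
Total: 8 + 4 + 0 = 12 states


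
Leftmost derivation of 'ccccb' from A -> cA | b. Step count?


Derivation: A => cA => ccA => cccA => ccccA => ccccb
Steps: 5


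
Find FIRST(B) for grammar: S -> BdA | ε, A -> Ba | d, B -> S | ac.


Per alternative of B: FIRST(S) = {a, d, ε}; FIRST(ac) = {a}
FIRST(B) = {a, d, ε}


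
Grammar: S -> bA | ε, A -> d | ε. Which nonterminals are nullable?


A nonterminal is nullable iff some alternative derives ε (directly, or every symbol in it is nullable)
Nullable: {A, S}


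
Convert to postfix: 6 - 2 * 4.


* has higher precedence, evaluate 2*4 first
Postfix: 6 2 4 * -


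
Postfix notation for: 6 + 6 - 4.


Left to right (same or higher precedence on left)
Postfix: 6 6 + 4 -


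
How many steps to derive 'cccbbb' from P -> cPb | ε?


Derivation: P => cPb => ccPbb => cccPbbb => cccbbb
Steps: 4


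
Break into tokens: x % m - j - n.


Scan left to right, longest-match per lexeme
Tokens: ID(x), OP(%), ID(m), OP(-), ID(j), OP(-), ID(n)


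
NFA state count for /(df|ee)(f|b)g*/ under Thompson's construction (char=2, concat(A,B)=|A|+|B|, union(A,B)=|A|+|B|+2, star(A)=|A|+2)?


Syntax tree has 7 char leaf(s), 2 union(s), 1 star(s)
chars contribute 7×2 = 14; each union adds +2; each star adds +2
Total: 14 + 4 + 2 = 20 states


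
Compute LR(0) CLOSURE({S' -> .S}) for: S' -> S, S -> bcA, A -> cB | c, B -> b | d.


Start: S' -> .S
For each item with dot before a nonterminal B, add B -> .γ for every B-production
Closure: [S' -> .S, S -> .bcA]


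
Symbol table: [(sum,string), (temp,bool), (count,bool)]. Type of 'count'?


Lookup 'count' → type bool


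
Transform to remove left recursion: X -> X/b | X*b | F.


Left-recursive alternatives: X/b, X*b; non-recursive: F
Introduce X': X -> FX', X' -> /bX' | *bX' | ε


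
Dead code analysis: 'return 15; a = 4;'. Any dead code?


statement follows a return and is unreachable
Dead: 'a = 4'


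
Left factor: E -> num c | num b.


Common prefix: 'num'
Factored: E -> num E', E' -> c | b


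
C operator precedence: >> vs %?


'%' is multiplicative (level 10); '>>' is shift (level 8)
Higher level binds tighter
'%' has higher precedence than '>>'


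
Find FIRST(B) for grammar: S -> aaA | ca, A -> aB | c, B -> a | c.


Per alternative of B: FIRST(a) = {a}; FIRST(c) = {c}
FIRST(B) = {a, c}


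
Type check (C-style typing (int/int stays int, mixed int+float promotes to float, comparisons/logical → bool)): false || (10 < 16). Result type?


Operand types: bool || bool
Rule: logical operators take bool operands and yield bool
Result type: bool


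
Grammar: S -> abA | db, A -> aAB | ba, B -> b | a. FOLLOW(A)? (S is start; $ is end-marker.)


$ ∈ FOLLOW(S). For each A -> αBβ: add FIRST(β)\{ε} to FOLLOW(B); if β nullable, add FOLLOW(A).
FOLLOW(A) = {$, a, b}


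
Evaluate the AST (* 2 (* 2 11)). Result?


Evaluate inner: (* 2 11) = 22
Evaluate root: (* 2 22) = 44
Result: 44


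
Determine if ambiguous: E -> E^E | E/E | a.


'a^a/a' has two parse trees (no precedence encoded between ^ and /)
Ambiguous


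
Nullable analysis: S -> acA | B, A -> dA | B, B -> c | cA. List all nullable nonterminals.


A nonterminal is nullable iff some alternative derives ε (directly, or every symbol in it is nullable)
Nullable: {}


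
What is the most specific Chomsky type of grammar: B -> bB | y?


Right-linear: every RHS is a terminal or a terminal followed by one nonterminal
Classification: Type 3 (Regular)


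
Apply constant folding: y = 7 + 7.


7 + 7 = 14 at compile time
Optimized: y = 14


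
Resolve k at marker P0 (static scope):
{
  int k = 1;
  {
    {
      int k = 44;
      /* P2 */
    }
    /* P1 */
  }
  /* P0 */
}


k declared in the same block as P0
k = 1


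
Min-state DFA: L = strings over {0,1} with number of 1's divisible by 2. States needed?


Track (count of 1) mod 2: states 0..1, accept at 0
Minimal DFA: 2 states


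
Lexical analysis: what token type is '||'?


Pattern: operator symbol
Type: OPERATOR


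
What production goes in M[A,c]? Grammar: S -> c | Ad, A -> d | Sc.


For [A, c]: 'c' ∈ FIRST(Sc)
Entry: A -> Sc


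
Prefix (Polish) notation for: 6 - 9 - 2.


left-to-right (same/higher precedence on left): tree is (- (- 6 9) 2)
Prefix: - - 6 9 2


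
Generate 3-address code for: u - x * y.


Break into single-operator statements:
t1 = x * y
t2 = u - t1


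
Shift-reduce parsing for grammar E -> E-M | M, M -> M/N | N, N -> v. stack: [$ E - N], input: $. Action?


'N' (not preceded by M/) is the handle for M -> N
Action: reduce (M -> N)


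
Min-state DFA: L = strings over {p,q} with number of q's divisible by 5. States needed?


Track (count of q) mod 5: states 0..4, accept at 0
Minimal DFA: 5 states


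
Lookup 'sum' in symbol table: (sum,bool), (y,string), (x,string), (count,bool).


Lookup 'sum' → type bool


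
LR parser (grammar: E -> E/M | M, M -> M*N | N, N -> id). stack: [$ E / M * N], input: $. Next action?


handle 'M*N' on top
Action: reduce (M -> M*N)


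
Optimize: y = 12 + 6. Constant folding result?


12 + 6 = 18 at compile time
Optimized: y = 18


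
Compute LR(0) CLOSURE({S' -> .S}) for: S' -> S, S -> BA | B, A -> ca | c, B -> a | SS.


Start: S' -> .S
For each item with dot before a nonterminal B, add B -> .γ for every B-production
Closure: [S' -> .S, S -> .BA, S -> .B, B -> .a, B -> .SS]


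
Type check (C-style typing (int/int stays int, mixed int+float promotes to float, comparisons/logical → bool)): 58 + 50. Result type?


Operand types: int + int
Rule: mixed int/float promotes to float; int/int stays int
Result type: int


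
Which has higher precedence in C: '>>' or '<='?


'>>' is shift (level 8); '<=' is relational (level 7)
Higher level binds tighter
'>>' has higher precedence than '<='


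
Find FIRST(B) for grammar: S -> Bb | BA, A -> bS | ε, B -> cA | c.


Per alternative of B: FIRST(cA) = {c}; FIRST(c) = {c}
FIRST(B) = {c}


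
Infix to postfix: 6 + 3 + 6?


Left to right (same or higher precedence on left)
Postfix: 6 3 + 6 +


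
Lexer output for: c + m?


Scan left to right, longest-match per lexeme
Tokens: ID(c), OP(+), ID(m)


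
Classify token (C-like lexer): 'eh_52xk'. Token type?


Pattern: letter/underscore followed by alphanumerics, not a keyword
Type: IDENTIFIER


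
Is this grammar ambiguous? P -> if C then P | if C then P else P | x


dangling else: 'if C then if C then x else x' parses two ways
Ambiguous


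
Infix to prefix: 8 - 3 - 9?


left-to-right (same/higher precedence on left): tree is (- (- 8 3) 9)
Prefix: - - 8 3 9


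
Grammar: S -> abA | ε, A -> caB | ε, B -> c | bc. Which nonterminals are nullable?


A nonterminal is nullable iff some alternative derives ε (directly, or every symbol in it is nullable)
Nullable: {A, S}


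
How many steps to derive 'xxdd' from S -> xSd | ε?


Derivation: S => xSd => xxSdd => xxdd
Steps: 3


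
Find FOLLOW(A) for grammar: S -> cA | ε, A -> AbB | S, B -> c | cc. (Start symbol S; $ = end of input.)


$ ∈ FOLLOW(S). For each A -> αBβ: add FIRST(β)\{ε} to FOLLOW(B); if β nullable, add FOLLOW(A).
FOLLOW(A) = {$, b}


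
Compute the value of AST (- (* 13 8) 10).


Evaluate inner: (* 13 8) = 104
Evaluate root: (- 104 10) = 94
Result: 94


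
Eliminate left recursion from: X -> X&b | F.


Left-recursive alternatives: X&b; non-recursive: F
Introduce X': X -> FX', X' -> &bX' | ε


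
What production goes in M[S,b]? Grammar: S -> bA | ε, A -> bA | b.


For [S, b]: 'b' ∈ FIRST(bA)
Entry: S -> bA


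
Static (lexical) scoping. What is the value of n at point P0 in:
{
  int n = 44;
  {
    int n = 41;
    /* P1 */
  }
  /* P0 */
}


n declared in the same block as P0
n = 44


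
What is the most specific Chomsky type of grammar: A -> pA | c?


Right-linear: every RHS is a terminal or a terminal followed by one nonterminal
Classification: Type 3 (Regular)


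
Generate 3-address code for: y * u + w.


Break into single-operator statements:
t1 = y * u
t2 = t1 + w


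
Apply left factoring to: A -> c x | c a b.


Common prefix: 'c'
Factored: A -> c A', A' -> x | a b


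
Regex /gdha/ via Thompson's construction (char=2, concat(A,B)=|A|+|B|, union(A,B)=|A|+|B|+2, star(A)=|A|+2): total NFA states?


Syntax tree has 4 char leaf(s), 0 union(s), 0 star(s)
chars contribute 4×2 = 8; each union adds +2; each star adds +2
Total: 8 + 0 + 0 = 8 states


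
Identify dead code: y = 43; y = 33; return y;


first assignment to y is overwritten before any read
Dead: 'y = 43'


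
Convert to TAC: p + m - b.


Break into single-operator statements:
t1 = p + m
t2 = t1 - b


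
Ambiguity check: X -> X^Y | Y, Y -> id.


precedence layered via separate nonterminal Y: deterministic
Unambiguous


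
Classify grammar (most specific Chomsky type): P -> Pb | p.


Left-linear: every RHS is a terminal or one nonterminal followed by a terminal
Classification: Type 3 (Regular)


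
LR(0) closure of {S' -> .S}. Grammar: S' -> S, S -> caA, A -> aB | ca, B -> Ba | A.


Start: S' -> .S
For each item with dot before a nonterminal B, add B -> .γ for every B-production
Closure: [S' -> .S, S -> .caA]


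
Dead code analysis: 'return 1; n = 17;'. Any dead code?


statement follows a return and is unreachable
Dead: 'n = 17'


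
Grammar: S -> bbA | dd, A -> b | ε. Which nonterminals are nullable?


A nonterminal is nullable iff some alternative derives ε (directly, or every symbol in it is nullable)
Nullable: {A}


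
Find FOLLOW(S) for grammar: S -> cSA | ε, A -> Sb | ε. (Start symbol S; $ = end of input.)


$ ∈ FOLLOW(S). For each A -> αBβ: add FIRST(β)\{ε} to FOLLOW(B); if β nullable, add FOLLOW(A).
FOLLOW(S) = {$, b, c}


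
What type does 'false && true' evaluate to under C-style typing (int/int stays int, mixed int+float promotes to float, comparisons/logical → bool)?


Operand types: bool && bool
Rule: logical operators take bool operands and yield bool
Result type: bool


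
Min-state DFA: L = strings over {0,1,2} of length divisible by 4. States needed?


Track length mod 4: states 0..3, accept at 0
Minimal DFA: 4 states


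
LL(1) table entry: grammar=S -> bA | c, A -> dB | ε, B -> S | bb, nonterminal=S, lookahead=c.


For [S, c]: 'c' ∈ FIRST(c)
Entry: S -> c


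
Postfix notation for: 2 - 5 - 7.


Left to right (same or higher precedence on left)
Postfix: 2 5 - 7 -


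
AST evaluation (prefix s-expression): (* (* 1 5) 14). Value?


Evaluate inner: (* 1 5) = 5
Evaluate root: (* 5 14) = 70
Result: 70


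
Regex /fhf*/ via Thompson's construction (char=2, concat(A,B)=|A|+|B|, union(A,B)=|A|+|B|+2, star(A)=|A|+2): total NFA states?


Syntax tree has 3 char leaf(s), 0 union(s), 1 star(s)
chars contribute 3×2 = 6; each union adds +2; each star adds +2
Total: 6 + 0 + 2 = 8 states


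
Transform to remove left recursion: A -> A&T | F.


Left-recursive alternatives: A&T; non-recursive: F
Introduce A': A -> FA', A' -> &TA' | ε


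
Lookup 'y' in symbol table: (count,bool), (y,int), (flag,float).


Lookup 'y' → type int


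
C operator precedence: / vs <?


'/' is multiplicative (level 10); '<' is relational (level 7)
Higher level binds tighter
'/' has higher precedence than '<'


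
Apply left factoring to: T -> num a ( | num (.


Common prefix: 'num'
Factored: T -> num T', T' -> a ( | (


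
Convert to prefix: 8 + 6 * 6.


'*' binds tighter: tree is (+ 8 (* 6 6))
Prefix: + 8 * 6 6


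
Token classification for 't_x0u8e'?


Pattern: letter/underscore followed by alphanumerics, not a keyword
Type: IDENTIFIER


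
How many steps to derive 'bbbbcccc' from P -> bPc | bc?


Derivation: P => bPc => bbPcc => bbbPccc => bbbbcccc
Steps: 4


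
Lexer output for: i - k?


Scan left to right, longest-match per lexeme
Tokens: ID(i), OP(-), ID(k)


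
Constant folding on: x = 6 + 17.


6 + 17 = 23 at compile time
Optimized: x = 23


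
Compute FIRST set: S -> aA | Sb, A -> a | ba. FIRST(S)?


Per alternative of S: FIRST(aA) = {a}; FIRST(Sb) = {a}
FIRST(S) = {a}


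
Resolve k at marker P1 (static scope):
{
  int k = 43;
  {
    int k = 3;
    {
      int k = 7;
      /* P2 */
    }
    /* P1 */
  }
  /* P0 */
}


k declared in the same block as P1
k = 3


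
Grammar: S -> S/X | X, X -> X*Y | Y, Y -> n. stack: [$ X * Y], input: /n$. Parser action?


handle 'X*Y' on top
Action: reduce (X -> X*Y)


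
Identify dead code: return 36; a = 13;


statement follows a return and is unreachable
Dead: 'a = 13'


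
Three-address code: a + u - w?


Break into single-operator statements:
t1 = a + u
t2 = t1 - w


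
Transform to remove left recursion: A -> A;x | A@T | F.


Left-recursive alternatives: A;x, A@T; non-recursive: F
Introduce A': A -> FA', A' -> ;xA' | @TA' | ε


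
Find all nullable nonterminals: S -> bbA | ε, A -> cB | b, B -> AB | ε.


A nonterminal is nullable iff some alternative derives ε (directly, or every symbol in it is nullable)
Nullable: {B, S}


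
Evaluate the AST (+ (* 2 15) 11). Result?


Evaluate inner: (* 2 15) = 30
Evaluate root: (+ 30 11) = 41
Result: 41


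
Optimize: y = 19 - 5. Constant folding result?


19 - 5 = 14 at compile time
Optimized: y = 14


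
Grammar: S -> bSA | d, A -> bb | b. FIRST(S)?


Per alternative of S: FIRST(bSA) = {b}; FIRST(d) = {d}
FIRST(S) = {b, d}


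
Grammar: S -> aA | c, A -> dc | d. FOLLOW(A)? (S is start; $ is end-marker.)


$ ∈ FOLLOW(S). For each A -> αBβ: add FIRST(β)\{ε} to FOLLOW(B); if β nullable, add FOLLOW(A).
FOLLOW(A) = {$}


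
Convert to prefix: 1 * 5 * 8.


left-to-right (same/higher precedence on left): tree is (* (* 1 5) 8)
Prefix: * * 1 5 8


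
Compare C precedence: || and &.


'&' is bitwise AND (level 5); '||' is logical OR (level 1)
Higher level binds tighter
'&' has higher precedence than '||'


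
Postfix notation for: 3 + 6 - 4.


Left to right (same or higher precedence on left)
Postfix: 3 6 + 4 -


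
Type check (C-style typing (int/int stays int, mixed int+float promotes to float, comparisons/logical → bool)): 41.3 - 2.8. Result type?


Operand types: float - float
Rule: mixed int/float promotes to float; int/int stays int
Result type: float


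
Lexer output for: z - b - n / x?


Scan left to right, longest-match per lexeme
Tokens: ID(z), OP(-), ID(b), OP(-), ID(n), OP(/), ID(x)


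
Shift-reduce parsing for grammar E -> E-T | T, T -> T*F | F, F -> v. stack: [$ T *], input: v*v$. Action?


no handle; shift 'v'
Action: shift


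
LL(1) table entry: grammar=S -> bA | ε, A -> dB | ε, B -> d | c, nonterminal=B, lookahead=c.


For [B, c]: 'c' ∈ FIRST(c)
Entry: B -> c


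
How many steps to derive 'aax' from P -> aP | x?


Derivation: P => aP => aaP => aax
Steps: 3


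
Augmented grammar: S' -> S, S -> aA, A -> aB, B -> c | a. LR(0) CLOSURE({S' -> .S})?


Start: S' -> .S
For each item with dot before a nonterminal B, add B -> .γ for every B-production
Closure: [S' -> .S, S -> .aA]
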